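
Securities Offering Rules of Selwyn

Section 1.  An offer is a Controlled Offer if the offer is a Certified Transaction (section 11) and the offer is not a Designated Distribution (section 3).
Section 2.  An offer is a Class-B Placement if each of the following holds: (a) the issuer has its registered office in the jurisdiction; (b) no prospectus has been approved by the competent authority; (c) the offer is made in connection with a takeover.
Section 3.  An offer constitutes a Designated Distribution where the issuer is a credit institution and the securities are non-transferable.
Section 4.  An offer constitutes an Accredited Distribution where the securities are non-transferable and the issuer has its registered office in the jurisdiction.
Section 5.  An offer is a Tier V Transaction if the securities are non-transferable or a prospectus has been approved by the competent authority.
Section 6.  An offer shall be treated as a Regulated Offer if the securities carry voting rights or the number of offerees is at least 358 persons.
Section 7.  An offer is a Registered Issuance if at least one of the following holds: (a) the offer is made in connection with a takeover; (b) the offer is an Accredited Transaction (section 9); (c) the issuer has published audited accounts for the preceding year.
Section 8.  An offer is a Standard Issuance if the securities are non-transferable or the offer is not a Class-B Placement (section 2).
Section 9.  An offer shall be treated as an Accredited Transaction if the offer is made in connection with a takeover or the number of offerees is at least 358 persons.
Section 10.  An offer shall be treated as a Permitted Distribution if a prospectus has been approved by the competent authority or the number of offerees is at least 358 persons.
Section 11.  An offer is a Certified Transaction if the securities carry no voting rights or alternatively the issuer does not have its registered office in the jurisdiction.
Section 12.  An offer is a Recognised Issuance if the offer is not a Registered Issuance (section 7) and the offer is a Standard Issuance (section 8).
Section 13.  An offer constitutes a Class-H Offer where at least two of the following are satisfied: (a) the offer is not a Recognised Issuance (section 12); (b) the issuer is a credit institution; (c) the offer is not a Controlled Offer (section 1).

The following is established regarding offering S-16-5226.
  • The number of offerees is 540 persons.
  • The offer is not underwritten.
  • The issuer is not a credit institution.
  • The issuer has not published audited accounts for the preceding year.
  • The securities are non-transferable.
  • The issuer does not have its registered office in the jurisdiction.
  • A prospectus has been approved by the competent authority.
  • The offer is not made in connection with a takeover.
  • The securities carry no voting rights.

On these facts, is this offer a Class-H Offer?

section 9 — Accredited Transaction: [the offer is made in connection with a takeover? no] OR [number of offerees: 540 persons ≥ 358 persons? yes] → satisfied.
section 7 — Registered Issuance: [the offer is made in connection with a takeover? no] OR [Accredited Transaction (section 9)? yes] OR [the issuer has published audited accounts for the preceding year? no] → satisfied.
section 2 — Class-B Placement: [the issuer has its registered office in the jurisdiction? no] AND [no prospectus has been approved by the competent authority? no] AND [the offer is made in connection with a takeover? no] → not satisfied.
section 8 — Standard Issuance: [the securities are non-transferable? yes] OR [not a Class-B Placement (section 2)? yes] → satisfied.
section 12 — Recognised Issuance: [not a Registered Issuance (section 7)? no] AND [Standard Issuance (section 8)? yes] → not satisfied.
section 11 — Certified Transaction: [the securities carry no voting rights? yes] OR [the issuer does not have its registered office in the jurisdiction? yes] → satisfied.
section 3 — Designated Distribution: [the issuer is a credit institution? no] AND [the securities are non-transferable? yes] → not satisfied.
section 1 — Controlled Offer: [Certified Transaction (section 11)? yes] AND [not a Designated Distribution (section 3)? yes] → satisfied.
section 13 — Class-H Offer: not a Recognised Issuance (section 12)? yes; the issuer is a credit institution? no; not a Controlled Offer (section 1)? no — 1 of 3 hold (need ≥2) → not satisfied.

No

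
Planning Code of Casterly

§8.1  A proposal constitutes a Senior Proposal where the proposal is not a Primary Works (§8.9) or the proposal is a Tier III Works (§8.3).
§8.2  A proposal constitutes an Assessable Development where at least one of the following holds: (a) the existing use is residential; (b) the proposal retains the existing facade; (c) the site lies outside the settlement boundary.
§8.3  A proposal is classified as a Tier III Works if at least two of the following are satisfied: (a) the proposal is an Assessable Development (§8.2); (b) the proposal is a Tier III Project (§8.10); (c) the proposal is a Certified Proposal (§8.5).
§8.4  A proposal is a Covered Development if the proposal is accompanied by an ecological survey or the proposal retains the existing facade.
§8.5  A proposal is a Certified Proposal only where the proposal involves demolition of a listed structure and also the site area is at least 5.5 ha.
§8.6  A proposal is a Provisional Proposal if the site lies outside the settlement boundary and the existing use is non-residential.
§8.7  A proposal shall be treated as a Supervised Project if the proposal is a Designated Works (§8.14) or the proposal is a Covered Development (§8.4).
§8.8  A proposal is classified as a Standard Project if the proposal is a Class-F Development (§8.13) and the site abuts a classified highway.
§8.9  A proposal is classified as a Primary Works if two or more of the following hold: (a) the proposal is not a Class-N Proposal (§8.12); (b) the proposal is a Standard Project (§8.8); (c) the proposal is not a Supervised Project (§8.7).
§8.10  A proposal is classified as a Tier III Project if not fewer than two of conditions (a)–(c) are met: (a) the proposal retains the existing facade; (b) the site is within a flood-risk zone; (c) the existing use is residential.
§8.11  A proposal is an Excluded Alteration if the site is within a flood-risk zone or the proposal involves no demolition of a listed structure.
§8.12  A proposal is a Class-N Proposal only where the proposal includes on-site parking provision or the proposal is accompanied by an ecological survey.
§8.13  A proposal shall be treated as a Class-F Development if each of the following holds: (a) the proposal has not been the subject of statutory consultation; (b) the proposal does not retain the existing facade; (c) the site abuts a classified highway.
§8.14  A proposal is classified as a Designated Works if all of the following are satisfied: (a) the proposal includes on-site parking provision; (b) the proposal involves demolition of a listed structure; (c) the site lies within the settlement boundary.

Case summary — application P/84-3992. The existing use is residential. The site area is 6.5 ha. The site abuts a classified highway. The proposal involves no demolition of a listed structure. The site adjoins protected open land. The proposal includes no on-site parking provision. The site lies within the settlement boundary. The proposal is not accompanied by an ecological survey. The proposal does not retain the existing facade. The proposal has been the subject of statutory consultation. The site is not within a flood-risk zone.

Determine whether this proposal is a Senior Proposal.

§8.12 — Class-N Proposal: [the proposal includes on-site parking provision? no] OR [the proposal is accompanied by an ecological survey? no] → not satisfied.
§8.13 — Class-F Development: [the proposal has not been the subject of statutory consultation? no] AND [the proposal does not retain the existing facade? yes] AND [the site abuts a classified highway? yes] → not satisfied.
§8.8 — Standard Project: [Class-F Development (§8.13)? no] AND [the site abuts a classified highway? yes] → not satisfied.
§8.14 — Designated Works: [the proposal includes on-site parking provision? no] AND [the proposal involves demolition of a listed structure? no] AND [the site lies within the settlement boundary? yes] → not satisfied.
§8.4 — Covered Development: [the proposal is accompanied by an ecological survey? no] OR [the proposal retains the existing facade? no] → not satisfied.
§8.7 — Supervised Project: [Designated Works (§8.14)? no] OR [Covered Development (§8.4)? no] → not satisfied.
§8.9 — Primary Works: not a Class-N Proposal (§8.12)? yes; Standard Project (§8.8)? no; not a Supervised Project (§8.7)? yes — 2 of 3 hold (need ≥2) → satisfied.
§8.2 — Assessable Development: [the existing use is residential? yes] OR [the proposal retains the existing facade? no] OR [the site lies outside the settlement boundary? no] → satisfied.
§8.10 — Tier III Project: the proposal retains the existing facade? no; the site is within a flood-risk zone? no; the existing use is residential? yes — 1 of 3 hold (need ≥2) → not satisfied.
§8.5 — Certified Proposal: [the proposal involves demolition of a listed structure? no] AND [site area: 6.5 ha ≥ 5.5 ha? yes] → not satisfied.
§8.3 — Tier III Works: Assessable Development (§8.2)? yes; Tier III Project (§8.10)? no; Certified Proposal (§8.5)? no — 1 of 3 hold (need ≥2) → not satisfied.
§8.1 — Senior Proposal: [not a Primary Works (§8.9)? no] OR [Tier III Works (§8.3)? no] → not satisfied.

No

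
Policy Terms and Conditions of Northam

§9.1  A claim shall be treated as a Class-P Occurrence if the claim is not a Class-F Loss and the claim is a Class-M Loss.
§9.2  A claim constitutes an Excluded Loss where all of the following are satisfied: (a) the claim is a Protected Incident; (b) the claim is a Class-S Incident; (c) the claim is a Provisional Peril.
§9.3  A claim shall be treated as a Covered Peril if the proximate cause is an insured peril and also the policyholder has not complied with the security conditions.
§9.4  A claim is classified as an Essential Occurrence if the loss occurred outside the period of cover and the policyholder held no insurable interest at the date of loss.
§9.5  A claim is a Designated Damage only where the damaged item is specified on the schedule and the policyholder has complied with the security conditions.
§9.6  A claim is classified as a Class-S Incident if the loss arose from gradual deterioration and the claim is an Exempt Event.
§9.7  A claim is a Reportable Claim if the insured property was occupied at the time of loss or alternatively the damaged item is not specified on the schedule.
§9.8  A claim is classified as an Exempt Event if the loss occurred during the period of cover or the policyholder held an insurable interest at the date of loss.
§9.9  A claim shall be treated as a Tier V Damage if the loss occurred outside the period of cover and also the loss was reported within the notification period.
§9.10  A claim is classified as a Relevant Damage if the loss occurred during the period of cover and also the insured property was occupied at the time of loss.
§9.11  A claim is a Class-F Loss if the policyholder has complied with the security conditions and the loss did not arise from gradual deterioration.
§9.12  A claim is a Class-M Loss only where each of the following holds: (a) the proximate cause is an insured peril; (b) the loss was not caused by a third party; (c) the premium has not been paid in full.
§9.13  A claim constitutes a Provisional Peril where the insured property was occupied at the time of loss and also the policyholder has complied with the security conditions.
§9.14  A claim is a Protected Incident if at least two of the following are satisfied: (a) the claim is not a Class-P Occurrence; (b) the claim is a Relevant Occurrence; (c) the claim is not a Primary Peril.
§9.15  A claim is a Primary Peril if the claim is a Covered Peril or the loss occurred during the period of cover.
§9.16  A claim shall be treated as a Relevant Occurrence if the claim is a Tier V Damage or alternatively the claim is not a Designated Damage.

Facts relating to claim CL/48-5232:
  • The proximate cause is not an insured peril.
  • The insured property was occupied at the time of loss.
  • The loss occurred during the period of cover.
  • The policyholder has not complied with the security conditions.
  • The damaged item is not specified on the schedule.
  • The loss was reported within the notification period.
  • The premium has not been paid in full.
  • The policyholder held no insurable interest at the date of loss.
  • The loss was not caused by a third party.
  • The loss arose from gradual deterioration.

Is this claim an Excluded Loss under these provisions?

No

§9.11 — Class-F Loss: [the policyholder has complied with the security conditions? no] AND [the loss did not arise from gradual deterioration? no] → not satisfied.
§9.12 — Class-M Loss: [the proximate cause is an insured peril? no] AND [the loss was not caused by a third party? yes] AND [the premium has not been paid in full? yes] → not satisfied.
§9.1 — Class-P Occurrence: [not a Class-F Loss (§9.11)? yes] AND [Class-M Loss (§9.12)? no] → not satisfied.
§9.9 — Tier V Damage: [the loss occurred outside the period of cover? no] AND [the loss was reported within the notification period? yes] → not satisfied.
§9.5 — Designated Damage: [the damaged item is specified on the schedule? no] AND [the policyholder has complied with the security conditions? no] → not satisfied.
§9.16 — Relevant Occurrence: [Tier V Damage (§9.9)? no] OR [not a Designated Damage (§9.5)? yes] → satisfied.
§9.3 — Covered Peril: [the proximate cause is an insured peril? no] AND [the policyholder has not complied with the security conditions? yes] → not satisfied.
§9.15 — Primary Peril: [Covered Peril (§9.3)? no] OR [the loss occurred during the period of cover? yes] → satisfied.
§9.14 — Protected Incident: not a Class-P Occurrence (§9.1)? yes; Relevant Occurrence (§9.16)? yes; not a Primary Peril (§9.15)? no — 2 of 3 hold (need ≥2) → satisfied.
§9.8 — Exempt Event: [the loss occurred during the period of cover? yes] OR [the policyholder held an insurable interest at the date of loss? no] → satisfied.
§9.6 — Class-S Incident: [the loss arose from gradual deterioration? yes] AND [Exempt Event (§9.8)? yes] → satisfied.
§9.13 — Provisional Peril: [the insured property was occupied at the time of loss? yes] AND [the policyholder has complied with the security conditions? no] → not satisfied.
§9.2 — Excluded Loss: [Protected Incident (§9.14)? yes] AND [Class-S Incident (§9.6)? yes] AND [Provisional Peril (§9.13)? no] → not satisfied.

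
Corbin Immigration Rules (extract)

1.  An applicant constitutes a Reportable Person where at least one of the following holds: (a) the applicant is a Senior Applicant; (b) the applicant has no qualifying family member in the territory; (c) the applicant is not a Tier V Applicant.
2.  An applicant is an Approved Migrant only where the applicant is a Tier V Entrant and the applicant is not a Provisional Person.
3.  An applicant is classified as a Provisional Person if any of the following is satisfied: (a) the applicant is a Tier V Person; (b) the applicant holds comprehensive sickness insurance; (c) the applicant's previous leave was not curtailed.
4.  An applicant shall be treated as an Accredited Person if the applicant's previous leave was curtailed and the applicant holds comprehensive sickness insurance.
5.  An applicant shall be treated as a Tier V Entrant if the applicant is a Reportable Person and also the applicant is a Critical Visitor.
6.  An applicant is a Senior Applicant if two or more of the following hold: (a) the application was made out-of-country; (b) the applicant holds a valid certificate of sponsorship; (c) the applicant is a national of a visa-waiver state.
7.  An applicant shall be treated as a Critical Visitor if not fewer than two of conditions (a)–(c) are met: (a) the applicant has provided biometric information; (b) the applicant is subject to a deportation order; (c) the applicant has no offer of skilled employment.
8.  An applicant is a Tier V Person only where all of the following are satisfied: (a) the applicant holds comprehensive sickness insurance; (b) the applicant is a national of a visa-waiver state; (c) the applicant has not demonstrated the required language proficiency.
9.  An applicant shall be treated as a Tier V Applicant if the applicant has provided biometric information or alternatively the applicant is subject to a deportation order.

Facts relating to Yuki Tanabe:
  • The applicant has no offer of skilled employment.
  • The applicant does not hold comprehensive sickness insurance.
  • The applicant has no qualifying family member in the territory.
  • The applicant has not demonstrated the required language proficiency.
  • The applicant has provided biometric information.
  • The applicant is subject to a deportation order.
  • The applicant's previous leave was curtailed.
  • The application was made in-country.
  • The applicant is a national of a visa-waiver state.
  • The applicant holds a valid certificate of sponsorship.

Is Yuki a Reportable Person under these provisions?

Under paragraph 6: the application was made out-of-country? no; the applicant holds a valid certificate of sponsorship? yes; the applicant is a national of a visa-waiver state? yes — 2 of 3 hold (need ≥2) → satisfied.
Under paragraph 9: the applicant has provided biometric information? yes; or the applicant is subject to a deportation order? yes. So the applicant is a Tier V Applicant.
Under paragraph 1: Senior Applicant (paragraph 6)? yes; or the applicant has no qualifying family member in the territory? yes; or not a Tier V Applicant (paragraph 9)? no. So the applicant is a Reportable Person.

Yes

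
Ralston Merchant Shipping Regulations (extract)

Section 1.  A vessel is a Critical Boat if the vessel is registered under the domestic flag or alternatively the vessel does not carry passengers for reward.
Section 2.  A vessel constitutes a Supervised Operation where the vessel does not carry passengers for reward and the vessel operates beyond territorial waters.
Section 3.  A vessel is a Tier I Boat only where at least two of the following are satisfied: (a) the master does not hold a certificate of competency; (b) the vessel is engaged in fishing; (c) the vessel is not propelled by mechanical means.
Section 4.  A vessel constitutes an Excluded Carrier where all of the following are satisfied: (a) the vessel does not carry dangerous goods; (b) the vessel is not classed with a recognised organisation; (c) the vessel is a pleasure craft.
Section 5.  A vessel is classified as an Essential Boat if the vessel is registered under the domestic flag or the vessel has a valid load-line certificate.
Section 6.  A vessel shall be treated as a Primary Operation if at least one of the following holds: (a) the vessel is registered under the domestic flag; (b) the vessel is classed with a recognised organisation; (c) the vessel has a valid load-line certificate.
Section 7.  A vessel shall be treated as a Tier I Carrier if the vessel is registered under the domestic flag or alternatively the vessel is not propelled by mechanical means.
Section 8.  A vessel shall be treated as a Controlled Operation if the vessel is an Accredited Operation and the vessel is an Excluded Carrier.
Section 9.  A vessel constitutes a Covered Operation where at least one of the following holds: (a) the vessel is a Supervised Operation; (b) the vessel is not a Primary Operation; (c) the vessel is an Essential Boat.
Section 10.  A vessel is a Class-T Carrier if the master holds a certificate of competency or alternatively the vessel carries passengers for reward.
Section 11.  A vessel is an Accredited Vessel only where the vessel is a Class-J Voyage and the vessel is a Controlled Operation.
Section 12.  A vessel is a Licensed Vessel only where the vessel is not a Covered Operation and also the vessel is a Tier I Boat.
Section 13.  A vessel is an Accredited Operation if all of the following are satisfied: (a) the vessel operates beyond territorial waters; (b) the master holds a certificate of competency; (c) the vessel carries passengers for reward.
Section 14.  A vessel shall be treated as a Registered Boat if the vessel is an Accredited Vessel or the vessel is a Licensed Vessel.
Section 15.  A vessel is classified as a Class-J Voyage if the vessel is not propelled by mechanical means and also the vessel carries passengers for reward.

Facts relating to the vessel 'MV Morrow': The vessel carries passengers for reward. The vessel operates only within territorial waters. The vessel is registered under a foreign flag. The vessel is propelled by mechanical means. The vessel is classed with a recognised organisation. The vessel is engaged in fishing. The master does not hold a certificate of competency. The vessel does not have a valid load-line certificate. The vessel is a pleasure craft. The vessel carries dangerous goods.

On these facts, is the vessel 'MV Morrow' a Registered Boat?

Yes

Under section 15: the vessel is not propelled by mechanical means? no; and the vessel carries passengers for reward? yes. So the vessel is not a Class-J Voyage.
Under section 13: the vessel operates beyond territorial waters? no; and the master holds a certificate of competency? no; and the vessel carries passengers for reward? yes. So the vessel is not an Accredited Operation.
Under section 4: the vessel does not carry dangerous goods? no; and the vessel is not classed with a recognised organisation? no; and the vessel is a pleasure craft? yes. So the vessel is not an Excluded Carrier.
Under section 8: Accredited Operation (section 13)? no; and Excluded Carrier (section 4)? no. So the vessel is not a Controlled Operation.
Under section 11: Class-J Voyage (section 15)? no; and Controlled Operation (section 8)? no. So the vessel is not an Accredited Vessel.
Under section 2: the vessel does not carry passengers for reward? no; and the vessel operates beyond territorial waters? no. So the vessel is not a Supervised Operation.
Under section 6: the vessel is registered under the domestic flag? no; or the vessel is classed with a recognised organisation? yes; or the vessel has a valid load-line certificate? no. So the vessel is a Primary Operation.
Under section 5: the vessel is registered under the domestic flag? no; or the vessel has a valid load-line certificate? no. So the vessel is not an Essential Boat.
Under section 9: Supervised Operation (section 2)? no; or not a Primary Operation (section 6)? no; or Essential Boat (section 5)? no. So the vessel is not a Covered Operation.
Under section 3: the master does not hold a certificate of competency? yes; the vessel is engaged in fishing? yes; the vessel is not propelled by mechanical means? no — 2 of 3 hold (need ≥2) → satisfied.
Under section 12: not a Covered Operation (section 9)? yes; and Tier I Boat (section 3)? yes. So the vessel is a Licensed Vessel.
Under section 14: Accredited Vessel (section 11)? no; or Licensed Vessel (section 12)? yes. So the vessel is a Registered Boat.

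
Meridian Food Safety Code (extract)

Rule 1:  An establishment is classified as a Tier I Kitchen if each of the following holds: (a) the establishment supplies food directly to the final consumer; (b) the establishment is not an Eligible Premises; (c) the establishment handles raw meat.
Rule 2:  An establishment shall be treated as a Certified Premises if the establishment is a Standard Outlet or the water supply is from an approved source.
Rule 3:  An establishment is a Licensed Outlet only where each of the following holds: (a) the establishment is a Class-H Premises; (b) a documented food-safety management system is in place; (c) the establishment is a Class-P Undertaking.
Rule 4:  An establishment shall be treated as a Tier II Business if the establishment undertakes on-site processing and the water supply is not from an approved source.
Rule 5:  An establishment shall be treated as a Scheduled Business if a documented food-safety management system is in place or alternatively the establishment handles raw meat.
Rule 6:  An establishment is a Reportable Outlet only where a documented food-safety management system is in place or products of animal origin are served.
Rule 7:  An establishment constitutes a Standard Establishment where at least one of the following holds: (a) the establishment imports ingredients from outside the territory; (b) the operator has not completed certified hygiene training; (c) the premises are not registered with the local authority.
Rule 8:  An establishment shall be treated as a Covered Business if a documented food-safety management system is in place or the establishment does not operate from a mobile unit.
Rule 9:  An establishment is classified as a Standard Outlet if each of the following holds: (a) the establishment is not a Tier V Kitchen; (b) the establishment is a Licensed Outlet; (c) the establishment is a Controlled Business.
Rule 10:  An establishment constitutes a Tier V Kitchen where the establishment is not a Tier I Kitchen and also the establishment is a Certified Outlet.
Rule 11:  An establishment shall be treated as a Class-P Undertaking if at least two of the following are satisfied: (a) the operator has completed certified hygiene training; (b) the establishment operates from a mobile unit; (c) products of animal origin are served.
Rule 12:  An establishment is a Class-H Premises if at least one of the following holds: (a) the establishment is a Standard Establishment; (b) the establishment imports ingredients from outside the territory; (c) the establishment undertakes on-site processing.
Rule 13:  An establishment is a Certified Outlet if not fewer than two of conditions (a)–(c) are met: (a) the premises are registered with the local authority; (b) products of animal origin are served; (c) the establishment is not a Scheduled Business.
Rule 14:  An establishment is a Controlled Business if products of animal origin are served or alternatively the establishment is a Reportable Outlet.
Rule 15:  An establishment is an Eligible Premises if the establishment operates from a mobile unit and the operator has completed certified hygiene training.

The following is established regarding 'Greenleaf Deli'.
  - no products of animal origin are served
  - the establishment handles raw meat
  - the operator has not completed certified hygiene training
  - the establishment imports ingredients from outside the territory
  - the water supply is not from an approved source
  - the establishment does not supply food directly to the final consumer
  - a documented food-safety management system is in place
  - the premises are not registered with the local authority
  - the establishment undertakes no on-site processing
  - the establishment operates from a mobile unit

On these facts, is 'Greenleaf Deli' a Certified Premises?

rule 15 — Eligible Premises: [the establishment operates from a mobile unit? yes] AND [the operator has completed certified hygiene training? no] → not satisfied.
rule 1 — Tier I Kitchen: [the establishment supplies food directly to the final consumer? no] AND [not an Eligible Premises (rule 15)? yes] AND [the establishment handles raw meat? yes] → not satisfied.
rule 5 — Scheduled Business: [a documented food-safety management system is in place? yes] OR [the establishment handles raw meat? yes] → satisfied.
rule 13 — Certified Outlet: the premises are registered with the local authority? no; products of animal origin are served? no; not a Scheduled Business (rule 5)? no — 0 of 3 hold (need ≥2) → not satisfied.
rule 10 — Tier V Kitchen: [not a Tier I Kitchen (rule 1)? yes] AND [Certified Outlet (rule 13)? no] → not satisfied.
rule 7 — Standard Establishment: [the establishment imports ingredients from outside the territory? yes] OR [the operator has not completed certified hygiene training? yes] OR [the premises are not registered with the local authority? yes] → satisfied.
rule 12 — Class-H Premises: [Standard Establishment (rule 7)? yes] OR [the establishment imports ingredients from outside the territory? yes] OR [the establishment undertakes on-site processing? no] → satisfied.
rule 11 — Class-P Undertaking: the operator has completed certified hygiene training? no; the establishment operates from a mobile unit? yes; products of animal origin are served? no — 1 of 3 hold (need ≥2) → not satisfied.
rule 3 — Licensed Outlet: [Class-H Premises (rule 12)? yes] AND [a documented food-safety management system is in place? yes] AND [Class-P Undertaking (rule 11)? no] → not satisfied.
rule 6 — Reportable Outlet: [a documented food-safety management system is in place? yes] OR [products of animal origin are served? no] → satisfied.
rule 14 — Controlled Business: [products of animal origin are served? no] OR [Reportable Outlet (rule 6)? yes] → satisfied.
rule 9 — Standard Outlet: [not a Tier V Kitchen (rule 10)? yes] AND [Licensed Outlet (rule 3)? no] AND [Controlled Business (rule 14)? yes] → not satisfied.
rule 2 — Certified Premises: [Standard Outlet (rule 9)? no] OR [the water supply is from an approved source? no] → not satisfied.

No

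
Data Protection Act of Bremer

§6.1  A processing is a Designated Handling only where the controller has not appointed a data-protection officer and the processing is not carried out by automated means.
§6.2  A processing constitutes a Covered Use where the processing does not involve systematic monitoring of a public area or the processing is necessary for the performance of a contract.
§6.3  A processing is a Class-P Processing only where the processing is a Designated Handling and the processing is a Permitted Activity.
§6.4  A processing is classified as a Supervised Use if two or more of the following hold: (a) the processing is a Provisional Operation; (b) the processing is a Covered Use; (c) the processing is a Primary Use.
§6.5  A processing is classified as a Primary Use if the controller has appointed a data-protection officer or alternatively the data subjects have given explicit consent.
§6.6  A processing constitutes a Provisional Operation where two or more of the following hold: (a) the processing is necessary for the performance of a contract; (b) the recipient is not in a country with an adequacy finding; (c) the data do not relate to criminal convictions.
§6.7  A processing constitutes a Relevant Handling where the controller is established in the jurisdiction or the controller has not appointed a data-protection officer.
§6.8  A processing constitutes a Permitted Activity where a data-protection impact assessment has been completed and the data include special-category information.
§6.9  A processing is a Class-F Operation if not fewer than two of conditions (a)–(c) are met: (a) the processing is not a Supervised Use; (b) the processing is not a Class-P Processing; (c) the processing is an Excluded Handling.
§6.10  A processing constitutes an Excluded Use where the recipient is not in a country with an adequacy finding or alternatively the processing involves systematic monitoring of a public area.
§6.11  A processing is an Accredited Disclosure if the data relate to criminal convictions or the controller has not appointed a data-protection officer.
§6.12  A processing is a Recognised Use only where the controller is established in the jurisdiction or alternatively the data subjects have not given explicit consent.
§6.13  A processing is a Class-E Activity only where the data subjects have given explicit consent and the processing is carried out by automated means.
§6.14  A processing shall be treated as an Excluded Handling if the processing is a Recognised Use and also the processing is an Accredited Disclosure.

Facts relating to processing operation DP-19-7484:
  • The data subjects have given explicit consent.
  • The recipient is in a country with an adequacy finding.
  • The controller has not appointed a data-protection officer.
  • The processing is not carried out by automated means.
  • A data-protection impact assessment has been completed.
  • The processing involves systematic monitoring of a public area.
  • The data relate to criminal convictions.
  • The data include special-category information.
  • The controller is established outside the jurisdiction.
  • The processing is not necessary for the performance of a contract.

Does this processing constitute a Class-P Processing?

Yes

§6.1 — Designated Handling: [the controller has not appointed a data-protection officer? yes] AND [the processing is not carried out by automated means? yes] → satisfied.
§6.8 — Permitted Activity: [a data-protection impact assessment has been completed? yes] AND [the data include special-category information? yes] → satisfied.
§6.3 — Class-P Processing: [Designated Handling (§6.1)? yes] AND [Permitted Activity (§6.8)? yes] → satisfied.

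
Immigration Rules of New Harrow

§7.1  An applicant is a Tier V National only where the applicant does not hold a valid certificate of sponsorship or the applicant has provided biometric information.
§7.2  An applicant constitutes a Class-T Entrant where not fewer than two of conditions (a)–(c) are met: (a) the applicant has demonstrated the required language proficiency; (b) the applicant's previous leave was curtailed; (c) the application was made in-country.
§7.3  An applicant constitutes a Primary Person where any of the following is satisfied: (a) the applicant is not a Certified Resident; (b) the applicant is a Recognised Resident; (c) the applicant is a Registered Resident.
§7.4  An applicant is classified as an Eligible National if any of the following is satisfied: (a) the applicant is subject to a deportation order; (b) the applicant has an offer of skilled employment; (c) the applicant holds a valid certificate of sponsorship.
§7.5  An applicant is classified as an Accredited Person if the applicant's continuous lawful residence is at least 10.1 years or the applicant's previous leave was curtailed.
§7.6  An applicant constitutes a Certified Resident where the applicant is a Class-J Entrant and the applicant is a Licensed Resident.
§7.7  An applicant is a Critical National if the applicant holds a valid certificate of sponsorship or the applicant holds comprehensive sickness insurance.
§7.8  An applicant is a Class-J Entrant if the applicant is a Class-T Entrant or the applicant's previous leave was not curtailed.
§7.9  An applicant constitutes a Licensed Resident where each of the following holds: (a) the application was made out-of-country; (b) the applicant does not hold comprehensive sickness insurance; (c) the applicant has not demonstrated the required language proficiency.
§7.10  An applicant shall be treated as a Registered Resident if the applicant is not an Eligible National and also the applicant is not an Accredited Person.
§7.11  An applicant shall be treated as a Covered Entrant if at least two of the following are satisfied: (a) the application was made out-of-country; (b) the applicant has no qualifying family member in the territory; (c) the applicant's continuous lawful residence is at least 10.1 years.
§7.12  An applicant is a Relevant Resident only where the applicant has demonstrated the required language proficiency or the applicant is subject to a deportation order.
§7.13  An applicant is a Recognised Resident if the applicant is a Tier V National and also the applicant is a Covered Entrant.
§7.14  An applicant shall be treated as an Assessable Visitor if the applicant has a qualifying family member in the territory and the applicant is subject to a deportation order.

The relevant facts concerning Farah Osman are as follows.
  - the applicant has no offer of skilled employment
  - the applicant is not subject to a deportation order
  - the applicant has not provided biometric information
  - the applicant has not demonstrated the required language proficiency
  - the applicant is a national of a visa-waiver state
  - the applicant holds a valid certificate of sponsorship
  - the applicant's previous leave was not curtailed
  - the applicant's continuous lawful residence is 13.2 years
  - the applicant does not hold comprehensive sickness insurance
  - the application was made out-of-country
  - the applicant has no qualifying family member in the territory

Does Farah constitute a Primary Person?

No

§7.2 — Class-T Entrant: the applicant has demonstrated the required language proficiency? no; the applicant's previous leave was curtailed? no; the application was made in-country? no — 0 of 3 hold (need ≥2) → not satisfied.
§7.8 — Class-J Entrant: [Class-T Entrant (§7.2)? no] OR [the applicant's previous leave was not curtailed? yes] → satisfied.
§7.9 — Licensed Resident: [the application was made out-of-country? yes] AND [the applicant does not hold comprehensive sickness insurance? yes] AND [the applicant has not demonstrated the required language proficiency? yes] → satisfied.
§7.6 — Certified Resident: [Class-J Entrant (§7.8)? yes] AND [Licensed Resident (§7.9)? yes] → satisfied.
§7.1 — Tier V National: [the applicant does not hold a valid certificate of sponsorship? no] OR [the applicant has provided biometric information? no] → not satisfied.
§7.11 — Covered Entrant: the application was made out-of-country? yes; the applicant has no qualifying family member in the territory? yes; applicant's continuous lawful residence: 13.2 years ≥ 10.1 years? yes — 3 of 3 hold (need ≥2) → satisfied.
§7.13 — Recognised Resident: [Tier V National (§7.1)? no] AND [Covered Entrant (§7.11)? yes] → not satisfied.
§7.4 — Eligible National: [the applicant is subject to a deportation order? no] OR [the applicant has an offer of skilled employment? no] OR [the applicant holds a valid certificate of sponsorship? yes] → satisfied.
§7.5 — Accredited Person: [applicant's continuous lawful residence: 13.2 years ≥ 10.1 years? yes] OR [the applicant's previous leave was curtailed? no] → satisfied.
§7.10 — Registered Resident: [not an Eligible National (§7.4)? no] AND [not an Accredited Person (§7.5)? no] → not satisfied.
§7.3 — Primary Person: [not a Certified Resident (§7.6)? no] OR [Recognised Resident (§7.13)? no] OR [Registered Resident (§7.10)? no] → not satisfied.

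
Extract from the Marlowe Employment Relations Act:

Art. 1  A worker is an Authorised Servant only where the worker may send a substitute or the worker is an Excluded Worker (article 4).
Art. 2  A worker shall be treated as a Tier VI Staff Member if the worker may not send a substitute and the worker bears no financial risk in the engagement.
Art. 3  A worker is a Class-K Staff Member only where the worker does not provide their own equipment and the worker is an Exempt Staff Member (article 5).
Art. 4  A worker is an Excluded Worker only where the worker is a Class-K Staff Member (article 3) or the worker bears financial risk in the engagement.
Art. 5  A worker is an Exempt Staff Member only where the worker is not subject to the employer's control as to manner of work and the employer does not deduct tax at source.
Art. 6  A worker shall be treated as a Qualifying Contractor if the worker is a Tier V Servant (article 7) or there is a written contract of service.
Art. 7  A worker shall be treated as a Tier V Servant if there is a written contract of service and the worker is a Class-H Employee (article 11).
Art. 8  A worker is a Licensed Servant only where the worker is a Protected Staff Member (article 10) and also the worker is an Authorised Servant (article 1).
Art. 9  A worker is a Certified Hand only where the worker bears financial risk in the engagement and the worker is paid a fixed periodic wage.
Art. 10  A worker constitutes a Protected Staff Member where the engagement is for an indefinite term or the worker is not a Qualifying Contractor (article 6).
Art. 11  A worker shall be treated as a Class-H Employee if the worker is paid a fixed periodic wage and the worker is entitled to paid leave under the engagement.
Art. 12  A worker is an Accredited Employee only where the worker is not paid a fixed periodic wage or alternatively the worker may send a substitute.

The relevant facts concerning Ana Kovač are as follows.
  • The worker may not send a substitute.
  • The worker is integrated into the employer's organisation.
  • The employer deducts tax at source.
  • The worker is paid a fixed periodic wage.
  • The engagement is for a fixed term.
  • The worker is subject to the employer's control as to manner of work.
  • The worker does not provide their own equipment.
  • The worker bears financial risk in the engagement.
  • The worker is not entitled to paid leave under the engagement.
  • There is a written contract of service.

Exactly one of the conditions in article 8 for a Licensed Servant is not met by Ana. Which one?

Protected Staff Member

Under article 11: the worker is paid a fixed periodic wage? yes; and the worker is entitled to paid leave under the engagement? no. So the worker is not a Class-H Employee.
Under article 7: there is a written contract of service? yes; and Class-H Employee (article 11)? no. So the worker is not a Tier V Servant.
Under article 6: Tier V Servant (article 7)? no; or there is a written contract of service? yes. So the worker is a Qualifying Contractor.
Under article 10: the engagement is for an indefinite term? no; or not a Qualifying Contractor (article 6)? no. So the worker is not a Protected Staff Member.
Under article 5: the worker is not subject to the employer's control as to manner of work? no; and the employer does not deduct tax at source? no. So the worker is not an Exempt Staff Member.
Under article 3: the worker does not provide their own equipment? yes; and Exempt Staff Member (article 5)? no. So the worker is not a Class-K Staff Member.
Under article 4: Class-K Staff Member (article 3)? no; or the worker bears financial risk in the engagement? yes. So the worker is an Excluded Worker.
Under article 1: the worker may send a substitute? no; or Excluded Worker (article 4)? yes. So the worker is an Authorised Servant.
Under article 8: Protected Staff Member (article 10)? no; and Authorised Servant (article 1)? yes. So the worker is not a Licensed Servant.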